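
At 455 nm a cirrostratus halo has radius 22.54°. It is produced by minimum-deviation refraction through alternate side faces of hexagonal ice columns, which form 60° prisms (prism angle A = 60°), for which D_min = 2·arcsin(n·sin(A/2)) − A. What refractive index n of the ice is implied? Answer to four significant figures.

1.319

Rearranging: n = sin((D_min + A)/2) / sin(A/2).
(D_min + A)/2 = (22.54° + 60°)/2 = 41.270°.
n = sin 41.270° / sin 30° = 0.6596 / 0.5000 = 1.3192.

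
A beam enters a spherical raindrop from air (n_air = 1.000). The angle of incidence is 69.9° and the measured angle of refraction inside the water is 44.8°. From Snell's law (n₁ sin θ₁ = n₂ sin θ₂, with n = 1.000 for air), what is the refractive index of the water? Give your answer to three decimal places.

1.333

n = sin θ_i / sin θ_r = sin 69.9° / sin 44.8° = 0.9391 / 0.7046 = 1.3327.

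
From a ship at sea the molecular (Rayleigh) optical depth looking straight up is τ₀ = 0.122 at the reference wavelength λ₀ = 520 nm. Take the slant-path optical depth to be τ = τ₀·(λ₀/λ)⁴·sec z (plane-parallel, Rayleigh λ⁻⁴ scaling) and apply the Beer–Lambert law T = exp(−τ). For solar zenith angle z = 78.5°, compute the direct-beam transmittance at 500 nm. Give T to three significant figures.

0.489

sec 78.5° = 5.0159.
τ = 0.122 × (520/500)⁴ × 5.0159 = 0.122 × 1.1699 × 5.0159 = 0.7159.
T = exp(−0.7159) = 0.4888.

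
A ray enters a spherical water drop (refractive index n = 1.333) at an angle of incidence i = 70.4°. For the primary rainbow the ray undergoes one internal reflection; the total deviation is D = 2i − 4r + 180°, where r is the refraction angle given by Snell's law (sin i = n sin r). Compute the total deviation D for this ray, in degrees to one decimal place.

140.9°

sin r = sin 70.4° / 1.333 = 0.9421/1.333 = 0.7067; r = 44.97°.
D = 2·70.4° − 4·44.97° + 180° = 140.80° − 179.87° + 180° = 140.93°.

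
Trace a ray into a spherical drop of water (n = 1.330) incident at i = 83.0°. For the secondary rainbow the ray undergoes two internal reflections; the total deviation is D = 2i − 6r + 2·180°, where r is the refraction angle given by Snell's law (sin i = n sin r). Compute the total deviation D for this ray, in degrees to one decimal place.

236.4°

sin r = sin 83.0° / 1.330 = 0.9925/1.330 = 0.7463; r = 48.27°.
D = 2·83.0° − 6·48.27° + 2·180° = 166.00° − 289.61° + 360° = 236.39°.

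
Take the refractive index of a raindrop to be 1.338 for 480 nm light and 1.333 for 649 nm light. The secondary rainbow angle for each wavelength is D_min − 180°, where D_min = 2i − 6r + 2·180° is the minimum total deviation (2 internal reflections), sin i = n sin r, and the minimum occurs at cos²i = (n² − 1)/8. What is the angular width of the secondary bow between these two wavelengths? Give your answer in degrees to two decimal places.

1.30°

At 480 nm (n = 1.338): cos²i = 0.09878 → i = 71.682°, r = 45.195°, D_min = 232.193°, rainbow angle = 52.193°.
At 649 nm (n = 1.333): cos²i = 0.09711 → i = 71.843°, r = 45.466°, D_min = 230.891°, rainbow angle = 50.891°.
Angular width = |52.193° − 50.891°| = 1.302°.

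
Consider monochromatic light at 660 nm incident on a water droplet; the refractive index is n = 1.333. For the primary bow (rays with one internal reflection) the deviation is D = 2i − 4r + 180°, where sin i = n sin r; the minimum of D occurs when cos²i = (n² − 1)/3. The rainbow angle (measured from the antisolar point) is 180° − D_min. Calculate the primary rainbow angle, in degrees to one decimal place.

cos²i = (1.77689 − 1)/3 = 0.25896; i = arccos(0.50888) = 59.410°.
sin r = sin 59.410°/1.333 = 0.64579; r = 40.225°.
D_min = 2·59.410° − 4·40.225° + 180° = 137.922°.
Rainbow angle = 180° − D_min = 42.078°.

42.1°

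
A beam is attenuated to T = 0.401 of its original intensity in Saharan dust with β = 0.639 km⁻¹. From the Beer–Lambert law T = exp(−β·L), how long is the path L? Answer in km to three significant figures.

1.43 km

Beer–Lambert: T = exp(−βL) ⇒ L = −ln(T)/β = −ln(0.401)/0.639 = 0.9138/0.639 = 1.43 km.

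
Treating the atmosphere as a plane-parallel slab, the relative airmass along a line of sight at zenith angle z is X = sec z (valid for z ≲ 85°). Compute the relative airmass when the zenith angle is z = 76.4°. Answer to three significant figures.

X = sec z = 1/cos 76.4° = 1/0.2351 = 4.2527.

4.25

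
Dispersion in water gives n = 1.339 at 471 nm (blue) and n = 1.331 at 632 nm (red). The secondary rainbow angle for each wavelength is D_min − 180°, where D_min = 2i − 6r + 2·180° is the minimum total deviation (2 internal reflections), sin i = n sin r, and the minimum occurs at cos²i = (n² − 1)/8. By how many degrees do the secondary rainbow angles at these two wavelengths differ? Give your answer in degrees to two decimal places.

At 471 nm (n = 1.339): cos²i = 0.09912 → i = 71.650°, r = 45.141°, D_min = 232.451°, rainbow angle = 52.451°.
At 632 nm (n = 1.331): cos²i = 0.09645 → i = 71.907°, r = 45.575°, D_min = 230.365°, rainbow angle = 50.365°.
Angular width = |52.451° − 50.365°| = 2.086°.

2.09°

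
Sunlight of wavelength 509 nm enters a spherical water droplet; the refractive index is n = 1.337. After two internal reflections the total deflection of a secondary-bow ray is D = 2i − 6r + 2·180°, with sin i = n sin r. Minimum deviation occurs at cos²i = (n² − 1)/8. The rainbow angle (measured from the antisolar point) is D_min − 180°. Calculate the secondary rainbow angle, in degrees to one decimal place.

cos²i = (1.78757 − 1)/8 = 0.09845; i = arccos(0.31376) = 71.714°.
sin r = sin 71.714°/1.337 = 0.71017; r = 45.249°.
D_min = 2·71.714° − 6·45.249° + 360° = 231.934°.
Rainbow angle = D_min − 180° = 51.934°.

51.9°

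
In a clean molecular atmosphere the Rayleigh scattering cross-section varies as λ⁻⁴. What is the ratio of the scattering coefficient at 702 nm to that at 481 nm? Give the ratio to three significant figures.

0.220

Rayleigh scattering ∝ λ⁻⁴, so the ratio of coefficients is the inverse fourth power of the wavelength ratio.
σ(702)/σ(481) = (481/702)⁴ = (0.6852)⁴ = 0.2204.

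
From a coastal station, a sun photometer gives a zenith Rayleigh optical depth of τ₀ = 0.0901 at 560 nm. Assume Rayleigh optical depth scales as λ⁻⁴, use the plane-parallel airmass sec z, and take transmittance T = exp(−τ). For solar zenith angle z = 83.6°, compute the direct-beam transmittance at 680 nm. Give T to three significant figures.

0.690

sec 83.6° = 8.9711.
τ = 0.0901 × (560/680)⁴ × 8.9711 = 0.0901 × 0.4600 × 8.9711 = 0.3718.
T = exp(−0.3718) = 0.6895.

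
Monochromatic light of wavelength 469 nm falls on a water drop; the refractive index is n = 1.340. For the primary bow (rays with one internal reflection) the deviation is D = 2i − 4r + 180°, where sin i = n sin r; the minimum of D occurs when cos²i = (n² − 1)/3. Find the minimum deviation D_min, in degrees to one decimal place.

cos²i = (1.79560 − 1)/3 = 0.26520; i = arccos(0.51498) = 59.004°.
sin r = sin 59.004°/1.340 = 0.63971; r = 39.770°.
D_min = 2·59.004° − 4·39.770° + 180° = 138.929°.

138.9°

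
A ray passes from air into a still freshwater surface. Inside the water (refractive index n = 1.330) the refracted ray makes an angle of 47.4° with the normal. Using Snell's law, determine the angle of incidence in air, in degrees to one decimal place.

Snell: sin θ_i = n · sin θ_r = 1.330 × sin 47.4° = 1.330 × 0.7361 = 0.9790.
θ_i = arcsin(0.9790) = 78.24°.

78.2°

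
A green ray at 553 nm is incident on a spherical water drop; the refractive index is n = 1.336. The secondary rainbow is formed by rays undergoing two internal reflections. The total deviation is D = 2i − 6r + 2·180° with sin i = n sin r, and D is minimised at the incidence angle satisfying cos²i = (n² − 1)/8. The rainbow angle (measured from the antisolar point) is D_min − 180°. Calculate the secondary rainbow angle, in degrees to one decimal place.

51.7°

cos²i = (1.78490 − 1)/8 = 0.09811; i = arccos(0.31323) = 71.746°.
sin r = sin 71.746°/1.336 = 0.71084; r = 45.303°.
D_min = 2·71.746° − 6·45.303° + 360° = 231.674°.
Rainbow angle = D_min − 180° = 51.674°.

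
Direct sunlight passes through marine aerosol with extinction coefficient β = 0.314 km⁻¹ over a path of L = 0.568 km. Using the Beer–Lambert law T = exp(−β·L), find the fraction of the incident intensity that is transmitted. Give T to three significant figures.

τ = β·L = 0.314 × 0.568 = 0.1784.
T = exp(−0.1784) = 0.8366.

0.837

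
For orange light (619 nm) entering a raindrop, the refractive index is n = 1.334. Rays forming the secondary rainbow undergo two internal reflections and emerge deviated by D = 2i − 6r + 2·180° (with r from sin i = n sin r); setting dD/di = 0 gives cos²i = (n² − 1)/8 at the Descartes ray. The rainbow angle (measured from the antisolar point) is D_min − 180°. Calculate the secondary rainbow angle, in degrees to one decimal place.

51.2°

cos²i = (1.77956 − 1)/8 = 0.09744; i = arccos(0.31216) = 71.810°.
sin r = sin 71.810°/1.334 = 0.71217; r = 45.411°.
D_min = 2·71.810° − 6·45.411° + 360° = 231.153°.
Rainbow angle = D_min − 180° = 51.153°.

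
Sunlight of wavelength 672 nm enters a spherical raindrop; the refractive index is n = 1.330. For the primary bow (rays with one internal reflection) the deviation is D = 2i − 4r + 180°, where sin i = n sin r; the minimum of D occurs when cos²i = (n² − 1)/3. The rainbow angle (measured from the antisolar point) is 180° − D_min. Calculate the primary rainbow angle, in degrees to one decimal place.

42.5°

cos²i = (1.76890 − 1)/3 = 0.25630; i = arccos(0.50626) = 59.585°.
sin r = sin 59.585°/1.330 = 0.64841; r = 40.422°.
D_min = 2·59.585° − 4·40.422° + 180° = 137.484°.
Rainbow angle = 180° − D_min = 42.516°.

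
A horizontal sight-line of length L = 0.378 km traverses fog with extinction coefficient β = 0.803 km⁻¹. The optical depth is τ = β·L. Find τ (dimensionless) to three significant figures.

τ = β·L = 0.803 × 0.378 = 0.3035.

0.304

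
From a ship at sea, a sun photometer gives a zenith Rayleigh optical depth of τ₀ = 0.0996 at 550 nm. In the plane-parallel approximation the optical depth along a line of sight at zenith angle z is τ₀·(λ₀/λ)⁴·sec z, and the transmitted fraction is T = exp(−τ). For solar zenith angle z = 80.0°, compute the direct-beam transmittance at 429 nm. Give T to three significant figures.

0.212

sec 80.0° = 5.7588.
τ = 0.0996 × (550/429)⁴ × 5.7588 = 0.0996 × 2.7016 × 5.7588 = 1.5496.
T = exp(−1.5496) = 0.2123.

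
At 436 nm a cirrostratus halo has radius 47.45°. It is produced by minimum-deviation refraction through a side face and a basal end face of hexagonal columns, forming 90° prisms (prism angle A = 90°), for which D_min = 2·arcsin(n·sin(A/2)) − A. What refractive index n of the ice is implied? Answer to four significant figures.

Rearranging: n = sin((D_min + A)/2) / sin(A/2).
(D_min + A)/2 = (47.45° + 90°)/2 = 68.725°.
n = sin 68.725° / sin 45° = 0.9318 / 0.7071 = 1.3178.

1.318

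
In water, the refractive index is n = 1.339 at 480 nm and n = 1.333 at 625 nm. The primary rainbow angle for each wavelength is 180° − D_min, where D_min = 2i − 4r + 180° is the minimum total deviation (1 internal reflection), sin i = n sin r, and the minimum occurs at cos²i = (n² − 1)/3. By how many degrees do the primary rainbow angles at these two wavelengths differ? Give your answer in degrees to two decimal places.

At 480 nm (n = 1.339): cos²i = 0.26431 → i = 59.062°, r = 39.834°, D_min = 138.786°, rainbow angle = 41.214°.
At 625 nm (n = 1.333): cos²i = 0.25896 → i = 59.410°, r = 40.225°, D_min = 137.922°, rainbow angle = 42.078°.
Angular width = |41.214° − 42.078°| = 0.865°.

0.86°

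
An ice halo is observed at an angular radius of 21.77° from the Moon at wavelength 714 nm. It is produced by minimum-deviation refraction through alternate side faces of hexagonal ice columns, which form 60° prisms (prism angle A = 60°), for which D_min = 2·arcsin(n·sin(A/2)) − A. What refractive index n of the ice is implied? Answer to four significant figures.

1.309

Rearranging: n = sin((D_min + A)/2) / sin(A/2).
(D_min + A)/2 = (21.77° + 60°)/2 = 40.885°.
n = sin 40.885° / sin 30° = 0.6545 / 0.5000 = 1.3091.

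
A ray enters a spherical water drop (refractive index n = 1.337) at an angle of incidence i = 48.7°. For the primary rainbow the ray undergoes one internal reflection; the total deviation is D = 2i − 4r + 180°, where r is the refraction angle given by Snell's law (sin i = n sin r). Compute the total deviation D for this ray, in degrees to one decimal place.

140.7°

sin r = sin 48.7° / 1.337 = 0.7513/1.337 = 0.5619; r = 34.19°.
D = 2·48.7° − 4·34.19° + 180° = 97.40° − 136.75° + 180° = 140.65°.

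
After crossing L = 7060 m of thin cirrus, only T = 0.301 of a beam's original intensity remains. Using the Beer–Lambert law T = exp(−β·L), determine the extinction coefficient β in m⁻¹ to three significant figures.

Beer–Lambert: T = exp(−βL) ⇒ β = −ln(T)/L = −ln(0.301)/7060 = 1.2006/7060 = 0.0001701 m⁻¹.

0.000170 m⁻¹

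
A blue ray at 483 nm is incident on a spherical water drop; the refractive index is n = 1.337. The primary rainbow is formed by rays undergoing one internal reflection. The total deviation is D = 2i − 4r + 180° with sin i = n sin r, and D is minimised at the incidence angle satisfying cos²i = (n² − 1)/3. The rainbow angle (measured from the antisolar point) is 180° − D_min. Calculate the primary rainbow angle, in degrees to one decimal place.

41.5°

cos²i = (1.78757 − 1)/3 = 0.26252; i = arccos(0.51237) = 59.178°.
sin r = sin 59.178°/1.337 = 0.64231; r = 39.964°.
D_min = 2·59.178° − 4·39.964° + 180° = 138.500°.
Rainbow angle = 180° − D_min = 41.500°.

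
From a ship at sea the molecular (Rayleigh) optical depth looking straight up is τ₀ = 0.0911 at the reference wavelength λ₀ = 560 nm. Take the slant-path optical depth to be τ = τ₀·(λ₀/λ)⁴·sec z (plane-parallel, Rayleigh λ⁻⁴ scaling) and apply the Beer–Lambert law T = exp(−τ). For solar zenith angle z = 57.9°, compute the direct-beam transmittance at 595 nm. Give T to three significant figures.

sec 57.9° = 1.8818.
τ = 0.0911 × (560/595)⁴ × 1.8818 = 0.0911 × 0.7847 × 1.8818 = 0.1345.
T = exp(−0.1345) = 0.8741.

0.874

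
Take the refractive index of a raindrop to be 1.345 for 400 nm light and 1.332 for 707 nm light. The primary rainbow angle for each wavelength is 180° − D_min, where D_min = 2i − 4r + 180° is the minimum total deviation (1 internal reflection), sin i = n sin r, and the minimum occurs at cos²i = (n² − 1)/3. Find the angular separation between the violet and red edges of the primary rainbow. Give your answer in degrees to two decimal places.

1.86°

At 400 nm (n = 1.345): cos²i = 0.26967 → i = 58.715°, r = 39.448°, D_min = 139.635°, rainbow angle = 40.365°.
At 707 nm (n = 1.332): cos²i = 0.25807 → i = 59.469°, r = 40.290°, D_min = 137.776°, rainbow angle = 42.224°.
Angular width = |40.365° − 42.224°| = 1.859°.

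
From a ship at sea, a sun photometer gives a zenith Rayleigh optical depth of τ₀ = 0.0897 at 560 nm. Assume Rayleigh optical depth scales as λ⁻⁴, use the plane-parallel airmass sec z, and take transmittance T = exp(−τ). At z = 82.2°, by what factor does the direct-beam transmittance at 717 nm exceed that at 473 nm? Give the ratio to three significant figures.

2.87

Airmass: sec 82.2° = 7.3684.
τ(717 nm) = 0.0897 × (560/717)⁴ × 7.3684 = 0.0897 × 0.3721 × 7.3684 = 0.2459.
τ(473 nm) = 0.0897 × (560/473)⁴ × 7.3684 = 0.0897 × 1.9648 × 7.3684 = 1.2986.
T(717)/T(473) = exp(τ_B − τ_A) = exp(1.0526) = 2.8652.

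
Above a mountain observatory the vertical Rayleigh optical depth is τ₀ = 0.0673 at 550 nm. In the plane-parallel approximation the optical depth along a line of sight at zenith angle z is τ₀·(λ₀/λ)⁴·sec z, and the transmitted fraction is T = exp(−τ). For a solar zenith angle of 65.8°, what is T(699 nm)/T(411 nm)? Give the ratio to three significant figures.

1.59

Airmass: sec 65.8° = 2.4395.
τ(699 nm) = 0.0673 × (550/699)⁴ × 2.4395 = 0.0673 × 0.3833 × 2.4395 = 0.0629.
τ(411 nm) = 0.0673 × (550/411)⁴ × 2.4395 = 0.0673 × 3.2069 × 2.4395 = 0.5265.
T(699)/T(411) = exp(τ_B − τ_A) = exp(0.4636) = 1.5897.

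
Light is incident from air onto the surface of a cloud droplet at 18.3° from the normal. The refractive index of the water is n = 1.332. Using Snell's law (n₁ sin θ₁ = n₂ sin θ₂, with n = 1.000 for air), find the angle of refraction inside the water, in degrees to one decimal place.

13.6°

Snell: sin θ_r = sin θ_i / n = sin 18.3° / 1.332 = 0.3140 / 1.332 = 0.2357.
θ_r = arcsin(0.2357) = 13.63°.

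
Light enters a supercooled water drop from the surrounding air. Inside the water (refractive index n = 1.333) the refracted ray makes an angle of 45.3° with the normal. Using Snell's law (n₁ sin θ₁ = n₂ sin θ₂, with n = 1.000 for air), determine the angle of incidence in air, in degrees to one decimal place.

71.4°

Snell: sin θ_i = n · sin θ_r = 1.333 × sin 45.3° = 1.333 × 0.7108 = 0.9475.
θ_i = arcsin(0.9475) = 71.35°.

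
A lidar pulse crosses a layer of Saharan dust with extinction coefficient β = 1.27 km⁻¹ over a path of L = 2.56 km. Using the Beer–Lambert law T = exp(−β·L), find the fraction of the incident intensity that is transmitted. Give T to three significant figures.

τ = β·L = 1.27 × 2.56 = 3.2512.
T = exp(−3.2512) = 0.0387.

0.0387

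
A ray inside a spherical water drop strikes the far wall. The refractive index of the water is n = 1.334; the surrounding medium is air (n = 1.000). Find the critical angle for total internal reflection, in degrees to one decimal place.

48.6°

sin θ_c = n_air / n = 1.000 / 1.334 = 0.7496.
θ_c = arcsin(0.7496) = 48.56°.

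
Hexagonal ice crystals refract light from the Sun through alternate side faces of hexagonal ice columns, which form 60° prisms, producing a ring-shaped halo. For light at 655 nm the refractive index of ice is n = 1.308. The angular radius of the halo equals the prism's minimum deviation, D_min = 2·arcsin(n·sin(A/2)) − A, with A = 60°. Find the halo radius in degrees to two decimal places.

n·sin(A/2) = 1.308 × sin 30° = 1.308 × 0.5000 = 0.6540.
D_min = 2·arcsin(0.6540) − 60° = 2 × 40.844° − 60° = 21.688°.

21.69°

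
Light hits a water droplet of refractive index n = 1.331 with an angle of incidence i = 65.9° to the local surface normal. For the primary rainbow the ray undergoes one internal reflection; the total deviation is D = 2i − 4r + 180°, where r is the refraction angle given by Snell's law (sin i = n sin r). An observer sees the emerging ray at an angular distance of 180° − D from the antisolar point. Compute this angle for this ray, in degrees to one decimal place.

41.4°

sin r = sin 65.9° / 1.331 = 0.9128/1.331 = 0.6858; r = 43.30°.
D = 2·65.9° − 4·43.30° + 180° = 131.80° − 173.20° + 180° = 138.60°.
Angle from antisolar point = 180° − D = 41.40°.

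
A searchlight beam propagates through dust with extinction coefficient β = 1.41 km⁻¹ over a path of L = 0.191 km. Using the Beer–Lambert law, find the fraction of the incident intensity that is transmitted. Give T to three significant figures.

τ = β·L = 1.41 × 0.191 = 0.2693.
T = exp(−0.2693) = 0.7639.

0.764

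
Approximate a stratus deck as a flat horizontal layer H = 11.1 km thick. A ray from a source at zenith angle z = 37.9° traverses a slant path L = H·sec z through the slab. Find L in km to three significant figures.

14.1 km

sec z = 1/cos 37.9° = 1.2673.
L = 11.1 × 1.2673 = 14.067 km.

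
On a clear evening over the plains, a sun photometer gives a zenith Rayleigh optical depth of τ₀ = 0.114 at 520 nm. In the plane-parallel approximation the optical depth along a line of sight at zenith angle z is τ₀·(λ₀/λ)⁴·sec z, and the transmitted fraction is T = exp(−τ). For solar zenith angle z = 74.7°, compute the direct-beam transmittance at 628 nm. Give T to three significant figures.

0.816

sec 74.7° = 3.7897.
τ = 0.114 × (520/628)⁴ × 3.7897 = 0.114 × 0.4701 × 3.7897 = 0.2031.
T = exp(−0.2031) = 0.8162.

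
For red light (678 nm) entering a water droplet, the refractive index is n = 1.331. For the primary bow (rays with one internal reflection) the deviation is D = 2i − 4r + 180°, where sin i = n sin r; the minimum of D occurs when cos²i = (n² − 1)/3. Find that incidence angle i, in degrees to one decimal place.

cos²i = (1.331² − 1)/3 = (1.77156 − 1)/3 = 0.25719.
cos i = 0.50714, so i = 59.527°.

59.5°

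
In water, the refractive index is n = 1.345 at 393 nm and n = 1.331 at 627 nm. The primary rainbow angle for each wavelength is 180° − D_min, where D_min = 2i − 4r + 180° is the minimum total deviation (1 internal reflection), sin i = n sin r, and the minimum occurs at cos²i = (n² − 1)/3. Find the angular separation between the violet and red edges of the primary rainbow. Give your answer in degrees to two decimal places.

At 393 nm (n = 1.345): cos²i = 0.26967 → i = 58.715°, r = 39.448°, D_min = 139.635°, rainbow angle = 40.365°.
At 627 nm (n = 1.331): cos²i = 0.25719 → i = 59.527°, r = 40.356°, D_min = 137.630°, rainbow angle = 42.370°.
Angular width = |40.365° − 42.370°| = 2.005°.

2.01°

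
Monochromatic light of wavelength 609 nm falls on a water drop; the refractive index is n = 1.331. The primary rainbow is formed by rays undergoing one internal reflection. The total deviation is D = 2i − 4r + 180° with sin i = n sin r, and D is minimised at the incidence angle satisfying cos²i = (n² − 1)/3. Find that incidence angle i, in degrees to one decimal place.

cos²i = (1.331² − 1)/3 = (1.77156 − 1)/3 = 0.25719.
cos i = 0.50714, so i = 59.527°.

59.5°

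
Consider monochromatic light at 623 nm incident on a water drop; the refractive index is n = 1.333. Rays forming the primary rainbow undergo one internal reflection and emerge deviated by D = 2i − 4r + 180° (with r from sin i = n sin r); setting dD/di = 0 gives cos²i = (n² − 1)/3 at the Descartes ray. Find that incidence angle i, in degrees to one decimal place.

59.4°

cos²i = (1.333² − 1)/3 = (1.77689 − 1)/3 = 0.25896.
cos i = 0.50888, so i = 59.410°.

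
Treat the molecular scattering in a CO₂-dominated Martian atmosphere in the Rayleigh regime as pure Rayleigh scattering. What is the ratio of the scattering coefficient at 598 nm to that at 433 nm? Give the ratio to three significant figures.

Rayleigh scattering ∝ λ⁻⁴, so the ratio of coefficients is the inverse fourth power of the wavelength ratio.
σ(598)/σ(433) = (433/598)⁴ = (0.7241)⁴ = 0.2749.

0.275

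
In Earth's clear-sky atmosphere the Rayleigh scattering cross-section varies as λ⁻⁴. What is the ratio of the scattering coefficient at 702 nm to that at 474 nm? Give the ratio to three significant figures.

Rayleigh scattering ∝ λ⁻⁴, so the ratio of coefficients is the inverse fourth power of the wavelength ratio.
σ(702)/σ(474) = (474/702)⁴ = (0.6752)⁴ = 0.2079.

0.208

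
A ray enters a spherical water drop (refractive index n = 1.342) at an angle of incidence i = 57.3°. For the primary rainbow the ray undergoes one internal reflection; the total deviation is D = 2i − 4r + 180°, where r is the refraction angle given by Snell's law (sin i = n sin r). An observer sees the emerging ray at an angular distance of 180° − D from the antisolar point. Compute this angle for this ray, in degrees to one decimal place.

40.7°

sin r = sin 57.3° / 1.342 = 0.8415/1.342 = 0.6271; r = 38.83°.
D = 2·57.3° − 4·38.83° + 180° = 114.60° − 155.33° + 180° = 139.27°.
Angle from antisolar point = 180° − D = 40.73°.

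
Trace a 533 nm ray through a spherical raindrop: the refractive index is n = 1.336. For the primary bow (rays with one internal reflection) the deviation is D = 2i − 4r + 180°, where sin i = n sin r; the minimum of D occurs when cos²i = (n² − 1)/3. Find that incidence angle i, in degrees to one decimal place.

cos²i = (1.336² − 1)/3 = (1.78490 − 1)/3 = 0.26163.
cos i = 0.51150, so i = 59.236°.

59.2°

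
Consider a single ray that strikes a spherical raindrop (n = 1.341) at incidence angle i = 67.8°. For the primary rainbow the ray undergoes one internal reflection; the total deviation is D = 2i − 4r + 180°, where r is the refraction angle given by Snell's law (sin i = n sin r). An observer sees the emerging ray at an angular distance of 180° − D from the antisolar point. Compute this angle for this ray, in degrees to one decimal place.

39.1°

sin r = sin 67.8° / 1.341 = 0.9259/1.341 = 0.6904; r = 43.66°.
D = 2·67.8° − 4·43.66° + 180° = 135.60° − 174.66° + 180° = 140.94°.
Angle from antisolar point = 180° − D = 39.06°.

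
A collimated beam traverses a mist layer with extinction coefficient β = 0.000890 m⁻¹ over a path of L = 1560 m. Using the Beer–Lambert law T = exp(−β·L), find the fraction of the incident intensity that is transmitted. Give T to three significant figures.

0.249

τ = β·L = 0.000890 × 1560 = 1.3884.
T = exp(−1.3884) = 0.2495.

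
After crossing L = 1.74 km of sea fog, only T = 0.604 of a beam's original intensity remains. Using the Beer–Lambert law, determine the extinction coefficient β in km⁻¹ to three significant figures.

0.290 km⁻¹

Beer–Lambert: T = exp(−βL) ⇒ β = −ln(T)/L = −ln(0.604)/1.74 = 0.5042/1.74 = 0.2898 km⁻¹.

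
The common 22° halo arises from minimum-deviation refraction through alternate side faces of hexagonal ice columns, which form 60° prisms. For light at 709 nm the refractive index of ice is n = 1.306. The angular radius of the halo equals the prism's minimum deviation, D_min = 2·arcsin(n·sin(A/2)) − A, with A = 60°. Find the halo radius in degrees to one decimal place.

21.5°

n·sin(A/2) = 1.306 × sin 30° = 1.306 × 0.5000 = 0.6530.
D_min = 2·arcsin(0.6530) − 60° = 2 × 40.768° − 60° = 21.536°.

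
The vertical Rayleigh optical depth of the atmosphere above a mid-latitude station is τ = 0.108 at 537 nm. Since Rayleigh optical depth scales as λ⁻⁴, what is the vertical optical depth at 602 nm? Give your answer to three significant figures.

τ(602 nm) = τ(537 nm) × (537/602)⁴ = 0.108 × (0.8920)⁴ = 0.108 × 0.6332 = 0.0684.

0.0684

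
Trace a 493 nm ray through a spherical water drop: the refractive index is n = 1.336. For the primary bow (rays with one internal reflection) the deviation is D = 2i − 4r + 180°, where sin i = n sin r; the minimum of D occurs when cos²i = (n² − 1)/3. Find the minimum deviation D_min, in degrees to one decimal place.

cos²i = (1.78490 − 1)/3 = 0.26163; i = arccos(0.51150) = 59.236°.
sin r = sin 59.236°/1.336 = 0.64318; r = 40.029°.
D_min = 2·59.236° − 4·40.029° + 180° = 138.356°.

138.4°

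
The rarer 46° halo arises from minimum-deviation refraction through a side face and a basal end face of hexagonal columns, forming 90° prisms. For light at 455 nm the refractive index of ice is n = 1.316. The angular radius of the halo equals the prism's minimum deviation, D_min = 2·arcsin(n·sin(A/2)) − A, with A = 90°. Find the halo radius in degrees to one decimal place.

n·sin(A/2) = 1.316 × sin 45° = 1.316 × 0.7071 = 0.9306.
D_min = 2·arcsin(0.9306) − 90° = 2 × 68.521° − 90° = 47.042°.

47.0°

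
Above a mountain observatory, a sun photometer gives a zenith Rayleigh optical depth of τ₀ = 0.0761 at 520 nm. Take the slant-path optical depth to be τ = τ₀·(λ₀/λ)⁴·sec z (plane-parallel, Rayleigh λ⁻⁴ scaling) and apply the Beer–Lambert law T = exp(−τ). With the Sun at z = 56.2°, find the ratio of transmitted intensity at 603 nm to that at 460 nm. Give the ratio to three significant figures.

1.16

Airmass: sec 56.2° = 1.7976.
τ(603 nm) = 0.0761 × (520/603)⁴ × 1.7976 = 0.0761 × 0.5530 × 1.7976 = 0.0757.
τ(460 nm) = 0.0761 × (520/460)⁴ × 1.7976 = 0.0761 × 1.6330 × 1.7976 = 0.2234.
T(603)/T(460) = exp(τ_B − τ_A) = exp(0.1477) = 1.1592.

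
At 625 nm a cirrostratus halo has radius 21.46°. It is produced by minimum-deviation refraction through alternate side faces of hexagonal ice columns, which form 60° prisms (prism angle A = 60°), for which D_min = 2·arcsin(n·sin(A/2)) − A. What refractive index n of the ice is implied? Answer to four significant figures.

1.305

Rearranging: n = sin((D_min + A)/2) / sin(A/2).
(D_min + A)/2 = (21.46° + 60°)/2 = 40.730°.
n = sin 40.730° / sin 30° = 0.6525 / 0.5000 = 1.3050.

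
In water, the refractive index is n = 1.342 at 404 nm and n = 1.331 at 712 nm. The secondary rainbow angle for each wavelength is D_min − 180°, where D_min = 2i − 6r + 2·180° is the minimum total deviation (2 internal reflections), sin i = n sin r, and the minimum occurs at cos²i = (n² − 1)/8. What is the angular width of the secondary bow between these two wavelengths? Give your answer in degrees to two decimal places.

2.86°

At 404 nm (n = 1.342): cos²i = 0.10012 → i = 71.554°, r = 44.981°, D_min = 233.222°, rainbow angle = 53.222°.
At 712 nm (n = 1.331): cos²i = 0.09645 → i = 71.907°, r = 45.575°, D_min = 230.365°, rainbow angle = 50.365°.
Angular width = |53.222° − 50.365°| = 2.857°.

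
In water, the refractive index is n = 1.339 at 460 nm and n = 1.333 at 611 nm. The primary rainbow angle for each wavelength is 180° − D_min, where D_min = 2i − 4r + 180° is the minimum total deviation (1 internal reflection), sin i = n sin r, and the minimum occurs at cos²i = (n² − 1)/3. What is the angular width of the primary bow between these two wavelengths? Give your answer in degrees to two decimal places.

At 460 nm (n = 1.339): cos²i = 0.26431 → i = 59.062°, r = 39.834°, D_min = 138.786°, rainbow angle = 41.214°.
At 611 nm (n = 1.333): cos²i = 0.25896 → i = 59.410°, r = 40.225°, D_min = 137.922°, rainbow angle = 42.078°.
Angular width = |41.214° − 42.078°| = 0.865°.

0.86°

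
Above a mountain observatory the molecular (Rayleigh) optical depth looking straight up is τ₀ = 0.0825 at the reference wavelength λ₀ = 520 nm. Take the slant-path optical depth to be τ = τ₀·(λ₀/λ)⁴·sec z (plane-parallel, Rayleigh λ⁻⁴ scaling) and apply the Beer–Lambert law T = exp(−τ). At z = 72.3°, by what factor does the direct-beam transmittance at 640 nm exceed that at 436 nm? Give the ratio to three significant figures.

Airmass: sec 72.3° = 3.2891.
τ(640 nm) = 0.0825 × (520/640)⁴ × 3.2891 = 0.0825 × 0.4358 × 3.2891 = 0.1183.
τ(436 nm) = 0.0825 × (520/436)⁴ × 3.2891 = 0.0825 × 2.0233 × 3.2891 = 0.5490.
T(640)/T(436) = exp(τ_B − τ_A) = exp(0.4308) = 1.5385.

1.54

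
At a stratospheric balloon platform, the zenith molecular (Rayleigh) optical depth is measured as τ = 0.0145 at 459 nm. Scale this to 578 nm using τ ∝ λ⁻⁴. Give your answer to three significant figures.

0.00577

τ(578 nm) = τ(459 nm) × (459/578)⁴ = 0.0145 × (0.7941)⁴ = 0.0145 × 0.3977 = 0.0058.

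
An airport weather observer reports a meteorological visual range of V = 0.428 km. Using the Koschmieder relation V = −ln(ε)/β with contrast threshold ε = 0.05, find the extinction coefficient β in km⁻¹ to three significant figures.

β = −ln(0.05) / V = 2.996 / 0.428 = 6.9994 km⁻¹.

7.00 km⁻¹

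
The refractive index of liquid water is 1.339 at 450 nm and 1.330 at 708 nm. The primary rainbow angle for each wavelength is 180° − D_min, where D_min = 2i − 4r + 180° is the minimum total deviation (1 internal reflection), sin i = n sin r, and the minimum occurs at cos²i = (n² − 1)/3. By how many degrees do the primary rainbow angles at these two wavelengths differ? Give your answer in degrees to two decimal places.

At 450 nm (n = 1.339): cos²i = 0.26431 → i = 59.062°, r = 39.834°, D_min = 138.786°, rainbow angle = 41.214°.
At 708 nm (n = 1.330): cos²i = 0.25630 → i = 59.585°, r = 40.422°, D_min = 137.484°, rainbow angle = 42.516°.
Angular width = |41.214° − 42.516°| = 1.303°.

1.30°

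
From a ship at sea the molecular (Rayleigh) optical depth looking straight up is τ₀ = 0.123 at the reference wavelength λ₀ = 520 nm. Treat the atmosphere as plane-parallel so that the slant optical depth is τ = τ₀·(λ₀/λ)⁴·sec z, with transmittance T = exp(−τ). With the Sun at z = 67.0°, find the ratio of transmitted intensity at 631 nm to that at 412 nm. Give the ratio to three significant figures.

1.92

Airmass: sec 67.0° = 2.5593.
τ(631 nm) = 0.123 × (520/631)⁴ × 2.5593 = 0.123 × 0.4612 × 2.5593 = 0.1452.
τ(412 nm) = 0.123 × (520/412)⁴ × 2.5593 = 0.123 × 2.5376 × 2.5593 = 0.7988.
T(631)/T(412) = exp(τ_B − τ_A) = exp(0.6536) = 1.9225.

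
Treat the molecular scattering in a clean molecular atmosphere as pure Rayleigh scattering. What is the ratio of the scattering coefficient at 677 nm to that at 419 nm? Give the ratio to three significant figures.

Rayleigh scattering ∝ λ⁻⁴, so the ratio of coefficients is the inverse fourth power of the wavelength ratio.
σ(677)/σ(419) = (419/677)⁴ = (0.6189)⁴ = 0.1467.

0.147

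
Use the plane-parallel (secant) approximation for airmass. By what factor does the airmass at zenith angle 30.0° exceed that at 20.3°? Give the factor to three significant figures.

1.08

X(30.0°)/X(20.3°) = sec 30.0° / sec 20.3° = cos 20.3° / cos 30.0° = 0.9379/0.8660 = 1.0830.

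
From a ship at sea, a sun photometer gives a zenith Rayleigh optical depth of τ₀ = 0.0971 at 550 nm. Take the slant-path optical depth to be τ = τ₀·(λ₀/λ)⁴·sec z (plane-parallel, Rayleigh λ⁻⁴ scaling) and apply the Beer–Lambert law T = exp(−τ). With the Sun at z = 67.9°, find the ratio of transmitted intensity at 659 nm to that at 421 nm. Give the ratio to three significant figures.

Airmass: sec 67.9° = 2.6580.
τ(659 nm) = 0.0971 × (550/659)⁴ × 2.6580 = 0.0971 × 0.4852 × 2.6580 = 0.1252.
τ(421 nm) = 0.0971 × (550/421)⁴ × 2.6580 = 0.0971 × 2.9129 × 2.6580 = 0.7518.
T(659)/T(421) = exp(τ_B − τ_A) = exp(0.6266) = 1.8712.

1.87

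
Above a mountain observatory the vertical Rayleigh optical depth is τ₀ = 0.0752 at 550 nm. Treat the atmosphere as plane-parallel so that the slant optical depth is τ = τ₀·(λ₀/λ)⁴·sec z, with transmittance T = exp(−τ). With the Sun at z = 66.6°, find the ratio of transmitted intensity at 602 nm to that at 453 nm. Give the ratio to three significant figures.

1.32

Airmass: sec 66.6° = 2.5180.
τ(602 nm) = 0.0752 × (550/602)⁴ × 2.5180 = 0.0752 × 0.6967 × 2.5180 = 0.1319.
τ(453 nm) = 0.0752 × (550/453)⁴ × 2.5180 = 0.0752 × 2.1730 × 2.5180 = 0.4115.
T(602)/T(453) = exp(τ_B − τ_A) = exp(0.2795) = 1.3225.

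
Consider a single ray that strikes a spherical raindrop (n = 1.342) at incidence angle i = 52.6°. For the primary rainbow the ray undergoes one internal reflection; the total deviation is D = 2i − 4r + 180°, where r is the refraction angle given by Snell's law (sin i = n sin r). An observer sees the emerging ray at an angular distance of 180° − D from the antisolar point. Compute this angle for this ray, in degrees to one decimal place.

40.0°

sin r = sin 52.6° / 1.342 = 0.7944/1.342 = 0.5920; r = 36.30°.
D = 2·52.6° − 4·36.30° + 180° = 105.20° − 145.19° + 180° = 140.01°.
Angle from antisolar point = 180° − D = 39.99°.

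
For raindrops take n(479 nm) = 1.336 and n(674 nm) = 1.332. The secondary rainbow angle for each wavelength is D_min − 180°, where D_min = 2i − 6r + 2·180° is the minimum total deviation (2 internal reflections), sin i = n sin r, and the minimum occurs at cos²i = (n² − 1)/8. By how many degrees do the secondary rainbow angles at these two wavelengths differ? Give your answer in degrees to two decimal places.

At 479 nm (n = 1.336): cos²i = 0.09811 → i = 71.746°, r = 45.303°, D_min = 231.674°, rainbow angle = 51.674°.
At 674 nm (n = 1.332): cos²i = 0.09678 → i = 71.875°, r = 45.520°, D_min = 230.628°, rainbow angle = 50.628°.
Angular width = |51.674° − 50.628°| = 1.046°.

1.05°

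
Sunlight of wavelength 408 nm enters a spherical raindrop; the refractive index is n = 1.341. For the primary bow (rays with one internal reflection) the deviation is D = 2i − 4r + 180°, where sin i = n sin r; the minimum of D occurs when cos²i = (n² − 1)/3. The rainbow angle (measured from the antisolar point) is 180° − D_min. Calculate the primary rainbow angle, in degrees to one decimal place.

40.9°

cos²i = (1.79828 − 1)/3 = 0.26609; i = arccos(0.51584) = 58.946°.
sin r = sin 58.946°/1.341 = 0.63884; r = 39.705°.
D_min = 2·58.946° − 4·39.705° + 180° = 139.071°.
Rainbow angle = 180° − D_min = 40.929°.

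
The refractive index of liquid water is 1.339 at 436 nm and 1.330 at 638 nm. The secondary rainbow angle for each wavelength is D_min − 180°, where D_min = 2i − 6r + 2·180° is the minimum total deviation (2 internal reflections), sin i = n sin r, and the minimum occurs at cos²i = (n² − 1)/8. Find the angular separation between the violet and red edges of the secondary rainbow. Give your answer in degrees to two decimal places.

At 436 nm (n = 1.339): cos²i = 0.09912 → i = 71.650°, r = 45.141°, D_min = 232.451°, rainbow angle = 52.451°.
At 638 nm (n = 1.330): cos²i = 0.09611 → i = 71.940°, r = 45.630°, D_min = 230.101°, rainbow angle = 50.101°.
Angular width = |52.451° − 50.101°| = 2.350°.

2.35°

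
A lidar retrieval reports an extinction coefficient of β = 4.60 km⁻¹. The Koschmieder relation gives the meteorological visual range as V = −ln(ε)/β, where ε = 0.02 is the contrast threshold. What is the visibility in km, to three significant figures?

V = −ln(0.02) / 4.60 = 3.912 / 4.60 = 0.8504 km.

0.850 km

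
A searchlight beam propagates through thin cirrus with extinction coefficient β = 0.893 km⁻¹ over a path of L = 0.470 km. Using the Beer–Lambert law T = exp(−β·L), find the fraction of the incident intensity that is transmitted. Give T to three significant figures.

τ = β·L = 0.893 × 0.470 = 0.4197.
T = exp(−0.4197) = 0.6572.

0.657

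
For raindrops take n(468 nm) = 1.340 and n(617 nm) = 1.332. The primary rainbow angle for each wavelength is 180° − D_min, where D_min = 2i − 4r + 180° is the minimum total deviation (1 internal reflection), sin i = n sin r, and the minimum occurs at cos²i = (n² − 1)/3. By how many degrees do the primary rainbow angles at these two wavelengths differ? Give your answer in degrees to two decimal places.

1.15°

At 468 nm (n = 1.340): cos²i = 0.26520 → i = 59.004°, r = 39.770°, D_min = 138.929°, rainbow angle = 41.071°.
At 617 nm (n = 1.332): cos²i = 0.25807 → i = 59.469°, r = 40.290°, D_min = 137.776°, rainbow angle = 42.224°.
Angular width = |41.071° − 42.224°| = 1.153°.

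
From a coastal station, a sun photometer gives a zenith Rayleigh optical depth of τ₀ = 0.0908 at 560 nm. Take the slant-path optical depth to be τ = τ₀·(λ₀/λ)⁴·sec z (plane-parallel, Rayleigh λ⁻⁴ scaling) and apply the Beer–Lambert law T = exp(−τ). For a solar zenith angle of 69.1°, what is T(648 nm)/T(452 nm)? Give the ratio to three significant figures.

1.58

Airmass: sec 69.1° = 2.8032.
τ(648 nm) = 0.0908 × (560/648)⁴ × 2.8032 = 0.0908 × 0.5578 × 2.8032 = 0.1420.
τ(452 nm) = 0.0908 × (560/452)⁴ × 2.8032 = 0.0908 × 2.3561 × 2.8032 = 0.5997.
T(648)/T(452) = exp(τ_B − τ_A) = exp(0.4577) = 1.5805.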